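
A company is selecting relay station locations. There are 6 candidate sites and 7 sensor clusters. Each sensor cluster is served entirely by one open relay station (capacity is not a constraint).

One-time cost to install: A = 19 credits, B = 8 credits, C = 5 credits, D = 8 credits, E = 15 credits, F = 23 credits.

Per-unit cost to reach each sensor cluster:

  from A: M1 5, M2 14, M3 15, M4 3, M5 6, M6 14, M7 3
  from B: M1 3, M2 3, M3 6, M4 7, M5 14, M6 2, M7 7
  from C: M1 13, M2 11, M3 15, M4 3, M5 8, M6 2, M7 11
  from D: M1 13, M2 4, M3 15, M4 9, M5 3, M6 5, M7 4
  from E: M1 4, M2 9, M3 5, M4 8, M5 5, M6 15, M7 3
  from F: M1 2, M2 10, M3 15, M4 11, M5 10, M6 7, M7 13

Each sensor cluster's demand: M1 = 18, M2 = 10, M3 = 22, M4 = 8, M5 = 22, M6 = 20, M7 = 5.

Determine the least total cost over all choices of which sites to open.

For any fixed open set, each sensor cluster goes to its cheapest open site; total = fixed + service.
{B, C, D, E}: M1→B 3·18=54, M2→B 3·10=30, M3→E 5·22=110, M4→C 3·8=24, M5→D 3·22=66, M6→B 2·20=40, M7→E 3·5=15. Service 339; fixed 36; total 375.
{B, C, D, E, F}: service 321 + fixed 59 = 380
{C, D, E, F}: M1→F 2·18=36, M2→D 4·10=40, M3→E 5·22=110, M4→C 3·8=24, M5→D 3·22=66, M6→C 2·20=40, M7→E 3·5=15. Service 331; fixed 51; total 382.
{A, B, C, D, E, F}: service 321 + fixed 78 = 399
No other subset beats 375.

Minimum total cost: 375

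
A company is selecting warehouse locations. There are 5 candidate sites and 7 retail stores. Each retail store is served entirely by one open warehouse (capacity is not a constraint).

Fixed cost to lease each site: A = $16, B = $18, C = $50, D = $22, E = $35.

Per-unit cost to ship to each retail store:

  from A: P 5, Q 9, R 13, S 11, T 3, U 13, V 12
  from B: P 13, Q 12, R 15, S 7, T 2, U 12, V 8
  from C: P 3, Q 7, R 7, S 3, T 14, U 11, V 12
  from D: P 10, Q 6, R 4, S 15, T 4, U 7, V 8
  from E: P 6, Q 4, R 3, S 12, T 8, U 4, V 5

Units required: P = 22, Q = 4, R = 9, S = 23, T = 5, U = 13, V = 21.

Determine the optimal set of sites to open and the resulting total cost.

Open B, C and E; minimum total cost 448.

For any fixed open set, each retail store goes to its cheapest open site; total = fixed + service.
{B, C, E}: P→C 3·22=66, Q→E 4·4=16, R→E 3·9=27, S→C 3·23=69, T→B 2·5=10, U→E 4·13=52, V→E 5·21=105. Service 345; fixed 103; total 448.
{A, C, E}: service 350 + fixed 101 = 451
{C, E}: service 375 + fixed 85 = 460
{A, B, C, D, E}: service 345 + fixed 141 = 486
No other subset beats 448.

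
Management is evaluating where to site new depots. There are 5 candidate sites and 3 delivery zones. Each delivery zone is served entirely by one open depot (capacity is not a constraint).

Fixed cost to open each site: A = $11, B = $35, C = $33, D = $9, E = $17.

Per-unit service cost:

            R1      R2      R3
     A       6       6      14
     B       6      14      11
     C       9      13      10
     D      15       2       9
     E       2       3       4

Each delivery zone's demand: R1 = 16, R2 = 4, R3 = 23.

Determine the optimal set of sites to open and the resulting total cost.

Open E only; minimum total cost 153.

For any fixed open set, each delivery zone goes to its cheapest open site; total = fixed + service.
{E}: R1→E 2·16=32, R2→E 3·4=12, R3→E 4·23=92. Service 136; fixed 17; total 153.
{D, E}: R1→E 2·16=32, R2→D 2·4=8, R3→E 4·23=92. Service 132; fixed 26; total 158.
{A, E}: R1→E 2·16=32, R2→E 3·4=12, R3→E 4·23=92. Service 136; fixed 28; total 164.
{A, B, C, D, E}: service 132 + fixed 105 = 237
No other subset beats 153.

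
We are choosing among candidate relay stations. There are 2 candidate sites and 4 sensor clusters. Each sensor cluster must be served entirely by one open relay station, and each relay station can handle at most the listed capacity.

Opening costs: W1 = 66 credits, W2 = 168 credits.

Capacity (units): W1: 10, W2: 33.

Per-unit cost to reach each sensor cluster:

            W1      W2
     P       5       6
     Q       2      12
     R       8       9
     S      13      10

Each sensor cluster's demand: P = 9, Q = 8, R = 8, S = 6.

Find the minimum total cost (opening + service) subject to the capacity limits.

Open {W1, W2}: P→W2 6·9=54, Q→W1 2·8=16, R→W2 9·8=72, S→W2 10·6=60.
Loads: W1 carries 8/10, W2 carries 23/33. Service 202; fixed 234; total 436.
Next best feasible plan costs 450.

Minimum total cost: 436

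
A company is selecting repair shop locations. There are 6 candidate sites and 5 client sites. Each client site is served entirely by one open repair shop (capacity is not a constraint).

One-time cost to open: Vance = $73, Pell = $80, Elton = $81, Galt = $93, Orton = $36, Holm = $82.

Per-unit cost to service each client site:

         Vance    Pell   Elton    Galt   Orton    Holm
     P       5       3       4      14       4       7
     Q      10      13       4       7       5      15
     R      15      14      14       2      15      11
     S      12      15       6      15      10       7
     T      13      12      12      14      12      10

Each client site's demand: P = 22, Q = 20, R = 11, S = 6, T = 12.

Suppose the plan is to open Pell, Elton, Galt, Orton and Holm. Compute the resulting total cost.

Total cost: 696

Each client site is assigned to its cheapest site among the open ones.
{Pell, Elton, Galt, Orton, Holm}: P→Pell 3·22=66, Q→Elton 4·20=80, R→Galt 2·11=22, S→Elton 6·6=36, T→Holm 10·12=120. Service 324; fixed 372; total 696.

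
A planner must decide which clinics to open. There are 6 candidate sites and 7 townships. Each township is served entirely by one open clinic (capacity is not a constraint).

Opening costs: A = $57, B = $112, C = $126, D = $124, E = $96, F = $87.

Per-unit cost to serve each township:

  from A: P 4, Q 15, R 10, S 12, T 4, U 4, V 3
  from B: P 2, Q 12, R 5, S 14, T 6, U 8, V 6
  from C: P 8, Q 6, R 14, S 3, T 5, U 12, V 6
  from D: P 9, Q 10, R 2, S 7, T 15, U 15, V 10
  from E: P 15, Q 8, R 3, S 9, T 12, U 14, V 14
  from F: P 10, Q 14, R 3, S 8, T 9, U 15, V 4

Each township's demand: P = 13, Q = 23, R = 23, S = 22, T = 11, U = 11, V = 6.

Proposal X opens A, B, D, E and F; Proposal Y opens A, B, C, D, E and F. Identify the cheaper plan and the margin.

Proposal Y is cheaper by 8.

Proposal X: {A, B, D, E, F}: P→B 2·13=26, Q→E 8·23=184, R→D 2·23=46, S→D 7·22=154, T→A 4·11=44, U→A 4·11=44, V→A 3·6=18. Service 516; fixed 476; total 992.
Proposal Y: {A, B, C, D, E, F}: P→B 2·13=26, Q→C 6·23=138, R→D 2·23=46, S→C 3·22=66, T→A 4·11=44, U→A 4·11=44, V→A 3·6=18. Service 382; fixed 602; total 984.
Difference: |992 − 984| = 8.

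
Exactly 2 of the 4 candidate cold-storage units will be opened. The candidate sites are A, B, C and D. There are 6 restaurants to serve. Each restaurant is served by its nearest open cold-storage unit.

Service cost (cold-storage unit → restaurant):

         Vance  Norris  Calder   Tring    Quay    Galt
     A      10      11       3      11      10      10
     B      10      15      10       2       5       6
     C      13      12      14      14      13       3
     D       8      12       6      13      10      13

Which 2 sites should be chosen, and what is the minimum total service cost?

With exactly 2 open, each restaurant uses its cheapest among the chosen.
{A, B}: Vance→A 10, Norris→A 11, Calder→A 3, Tring→B 2, Quay→B 5, Galt→B 6. Service cost 37.
{B, D}: service cost 39
{B, C}: service cost 42
Among all 6 size-2 choices, {A, B} is lowest.

Choose A and B; total service cost 37.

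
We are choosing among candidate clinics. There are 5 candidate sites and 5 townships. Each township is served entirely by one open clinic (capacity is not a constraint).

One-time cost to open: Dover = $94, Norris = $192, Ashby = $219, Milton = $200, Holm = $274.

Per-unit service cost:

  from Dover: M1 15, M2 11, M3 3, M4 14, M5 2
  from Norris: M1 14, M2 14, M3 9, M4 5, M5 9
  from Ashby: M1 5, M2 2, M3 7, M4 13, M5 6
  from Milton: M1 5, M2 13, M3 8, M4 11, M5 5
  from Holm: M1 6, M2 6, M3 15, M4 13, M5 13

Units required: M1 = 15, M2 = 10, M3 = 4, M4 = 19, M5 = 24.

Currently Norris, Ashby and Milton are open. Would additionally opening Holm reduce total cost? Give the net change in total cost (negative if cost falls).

Current service cost with {Norris, Ashby, Milton}: 338.
Adding Holm: each township re-picks its cheapest; new service cost 338, saving 0.
Extra fixed cost: 274. Net change = 274 − 0 = 274.
(Totals: 949 → 1223.)

No — net change +274 (cost rises by 274).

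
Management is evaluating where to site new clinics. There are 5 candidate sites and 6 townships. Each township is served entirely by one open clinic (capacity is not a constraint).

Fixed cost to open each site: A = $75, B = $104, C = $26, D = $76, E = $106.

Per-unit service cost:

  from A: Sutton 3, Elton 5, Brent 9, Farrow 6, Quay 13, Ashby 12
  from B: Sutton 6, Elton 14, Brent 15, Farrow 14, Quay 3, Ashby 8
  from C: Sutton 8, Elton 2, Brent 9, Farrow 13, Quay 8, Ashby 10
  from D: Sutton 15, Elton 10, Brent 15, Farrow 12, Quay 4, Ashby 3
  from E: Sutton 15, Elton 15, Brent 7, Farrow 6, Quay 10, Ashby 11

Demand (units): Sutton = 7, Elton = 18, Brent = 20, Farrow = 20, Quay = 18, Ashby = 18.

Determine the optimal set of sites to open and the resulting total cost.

For any fixed open set, each township goes to its cheapest open site; total = fixed + service.
{A, C, D}: Sutton→A 3·7=21, Elton→C 2·18=36, Brent→A 9·20=180, Farrow→A 6·20=120, Quay→D 4·18=72, Ashby→D 3·18=54. Service 483; fixed 177; total 660.
{C, D, E}: service 478 + fixed 208 = 686
{A, D}: service 537 + fixed 151 = 688
{A, B, C, D, E}: Sutton→A 3·7=21, Elton→C 2·18=36, Brent→E 7·20=140, Farrow→A 6·20=120, Quay→B 3·18=54, Ashby→D 3·18=54. Service 425; fixed 387; total 812.
No other subset beats 660.

Open A, C and D; minimum total cost 660.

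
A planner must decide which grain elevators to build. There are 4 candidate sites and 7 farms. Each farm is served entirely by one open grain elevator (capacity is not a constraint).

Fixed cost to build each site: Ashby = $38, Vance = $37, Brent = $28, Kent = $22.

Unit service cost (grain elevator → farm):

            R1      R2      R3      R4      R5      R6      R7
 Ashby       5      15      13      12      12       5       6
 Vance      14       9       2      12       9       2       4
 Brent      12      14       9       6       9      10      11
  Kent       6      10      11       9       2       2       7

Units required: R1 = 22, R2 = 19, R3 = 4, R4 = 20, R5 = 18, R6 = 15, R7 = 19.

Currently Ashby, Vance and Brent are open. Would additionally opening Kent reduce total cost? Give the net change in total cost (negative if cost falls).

Current service cost with {Ashby, Vance, Brent}: 677.
Adding Kent: each farm re-picks its cheapest; new service cost 551, saving 126.
Extra fixed cost: 22. Net change = 22 − 126 = -104.
(Totals: 780 → 676.)

Yes — net change −104 (cost falls by 104).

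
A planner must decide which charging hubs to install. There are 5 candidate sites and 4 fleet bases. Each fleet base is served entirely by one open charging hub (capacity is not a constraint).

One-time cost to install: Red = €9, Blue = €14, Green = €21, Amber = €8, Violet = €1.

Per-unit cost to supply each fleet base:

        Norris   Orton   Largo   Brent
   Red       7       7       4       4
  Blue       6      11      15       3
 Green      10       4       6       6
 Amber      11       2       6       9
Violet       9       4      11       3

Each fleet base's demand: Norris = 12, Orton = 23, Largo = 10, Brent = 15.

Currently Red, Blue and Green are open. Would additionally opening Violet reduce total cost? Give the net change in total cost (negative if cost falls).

No — net change +1 (cost rises by 1).

Current service cost with {Red, Blue, Green}: 249.
Adding Violet: each fleet base re-picks its cheapest; new service cost 249, saving 0.
Extra fixed cost: 1. Net change = 1 − 0 = 1.
(Totals: 293 → 294.)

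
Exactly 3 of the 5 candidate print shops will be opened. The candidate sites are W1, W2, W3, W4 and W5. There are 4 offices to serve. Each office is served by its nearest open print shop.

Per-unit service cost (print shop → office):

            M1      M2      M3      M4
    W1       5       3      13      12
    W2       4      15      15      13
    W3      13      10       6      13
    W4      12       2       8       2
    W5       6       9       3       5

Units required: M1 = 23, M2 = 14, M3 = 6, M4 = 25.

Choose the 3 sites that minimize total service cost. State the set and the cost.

Choose W2, W4 and W5; total service cost 188.

With exactly 3 open, each office uses its cheapest among the chosen.
{W2, W4, W5}: M1→W2 4·23=92, M2→W4 2·14=28, M3→W5 3·6=18, M4→W4 2·25=50. Service cost 188.
{W2, W3, W4}: service cost 206
{W1, W4, W5}: service cost 211
Among all 10 size-3 choices, {W2, W4, W5} is lowest.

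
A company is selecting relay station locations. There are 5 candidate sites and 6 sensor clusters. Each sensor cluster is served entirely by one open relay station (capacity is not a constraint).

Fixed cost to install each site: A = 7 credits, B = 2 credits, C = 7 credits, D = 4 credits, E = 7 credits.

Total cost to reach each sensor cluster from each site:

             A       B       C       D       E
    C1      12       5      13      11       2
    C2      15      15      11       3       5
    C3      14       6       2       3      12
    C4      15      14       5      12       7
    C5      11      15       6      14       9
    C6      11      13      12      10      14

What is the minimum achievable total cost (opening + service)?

For any fixed open set, each sensor cluster goes to its cheapest open site; total = fixed + service.
{B, C, D}: C1→B 5, C2→D 3, C3→C 2, C4→C 5, C5→C 6, C6→D 10. Service 31; fixed 13; total 44.
{D, E}: service 34 + fixed 11 = 45
{C, D, E}: C1→E 2, C2→D 3, C3→C 2, C4→C 5, C5→C 6, C6→D 10. Service 28; fixed 18; total 46.
{A, B, C, D, E}: service 28 + fixed 27 = 55
No other subset beats 44.

Minimum total cost: 44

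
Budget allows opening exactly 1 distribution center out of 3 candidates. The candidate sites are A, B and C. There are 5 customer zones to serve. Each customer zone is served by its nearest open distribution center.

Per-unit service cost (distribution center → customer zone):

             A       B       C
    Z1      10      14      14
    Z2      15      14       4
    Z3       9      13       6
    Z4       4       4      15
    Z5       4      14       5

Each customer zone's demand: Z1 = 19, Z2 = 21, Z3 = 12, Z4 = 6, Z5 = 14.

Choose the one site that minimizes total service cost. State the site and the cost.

With exactly 1 open, each customer zone uses its cheapest among the chosen.
{C}: Z1→C 14·19=266, Z2→C 4·21=84, Z3→C 6·12=72, Z4→C 15·6=90, Z5→C 5·14=70. Service cost 582.
{A}: service cost 693
{B}: service cost 936
Among all 3 size-1 choices, {C} is lowest.

Choose C only; total service cost 582.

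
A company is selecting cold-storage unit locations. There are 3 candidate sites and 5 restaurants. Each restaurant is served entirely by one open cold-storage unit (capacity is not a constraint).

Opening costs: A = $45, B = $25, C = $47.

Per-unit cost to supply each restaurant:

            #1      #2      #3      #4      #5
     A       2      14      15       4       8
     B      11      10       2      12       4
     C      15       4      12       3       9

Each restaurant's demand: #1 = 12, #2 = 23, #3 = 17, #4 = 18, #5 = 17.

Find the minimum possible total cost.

For any fixed open set, each restaurant goes to its cheapest open site; total = fixed + service.
{A, B, C}: #1→A 2·12=24, #2→C 4·23=92, #3→B 2·17=34, #4→C 3·18=54, #5→B 4·17=68. Service 272; fixed 117; total 389.
{B, C}: service 380 + fixed 72 = 452
{A, B}: service 428 + fixed 70 = 498
{B}: service 680 + fixed 25 = 705
No other subset beats 389.

Minimum total cost: 389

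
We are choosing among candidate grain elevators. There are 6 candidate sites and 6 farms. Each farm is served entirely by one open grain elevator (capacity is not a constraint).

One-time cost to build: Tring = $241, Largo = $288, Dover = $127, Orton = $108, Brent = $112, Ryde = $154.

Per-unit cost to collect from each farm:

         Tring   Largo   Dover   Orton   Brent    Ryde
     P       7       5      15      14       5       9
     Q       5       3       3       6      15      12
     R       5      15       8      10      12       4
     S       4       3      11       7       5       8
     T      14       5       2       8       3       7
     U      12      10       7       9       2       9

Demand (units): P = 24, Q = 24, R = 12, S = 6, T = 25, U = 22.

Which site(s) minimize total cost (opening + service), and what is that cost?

For any fixed open set, each farm goes to its cheapest open site; total = fixed + service.
{Dover, Brent}: P→Brent 5·24=120, Q→Dover 3·24=72, R→Dover 8·12=96, S→Brent 5·6=30, T→Dover 2·25=50, U→Brent 2·22=44. Service 412; fixed 239; total 651.
{Orton, Brent}: service 533 + fixed 220 = 753
{Dover, Brent, Ryde}: P→Brent 5·24=120, Q→Dover 3·24=72, R→Ryde 4·12=48, S→Brent 5·6=30, T→Dover 2·25=50, U→Brent 2·22=44. Service 364; fixed 393; total 757.
{Tring, Largo, Dover, Orton, Brent, Ryde}: P→Largo 5·24=120, Q→Largo 3·24=72, R→Ryde 4·12=48, S→Largo 3·6=18, T→Dover 2·25=50, U→Brent 2·22=44. Service 352; fixed 1030; total 1382.
No other subset beats 651.

Open Dover and Brent; minimum total cost 651.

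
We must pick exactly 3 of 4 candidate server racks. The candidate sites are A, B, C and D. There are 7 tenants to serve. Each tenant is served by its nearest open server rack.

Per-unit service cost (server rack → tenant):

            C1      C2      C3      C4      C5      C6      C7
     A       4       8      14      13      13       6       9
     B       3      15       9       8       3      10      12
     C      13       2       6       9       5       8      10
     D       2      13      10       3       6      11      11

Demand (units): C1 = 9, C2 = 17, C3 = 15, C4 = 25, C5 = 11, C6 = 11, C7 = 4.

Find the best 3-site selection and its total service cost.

Choose A, C and D; total service cost 374.

With exactly 3 open, each tenant uses its cheapest among the chosen.
{A, C, D}: C1→D 2·9=18, C2→C 2·17=34, C3→C 6·15=90, C4→D 3·25=75, C5→C 5·11=55, C6→A 6·11=66, C7→A 9·4=36. Service cost 374.
{B, C, D}: service cost 378
{A, B, C}: service cost 486
Among all 4 size-3 choices, {A, C, D} is lowest.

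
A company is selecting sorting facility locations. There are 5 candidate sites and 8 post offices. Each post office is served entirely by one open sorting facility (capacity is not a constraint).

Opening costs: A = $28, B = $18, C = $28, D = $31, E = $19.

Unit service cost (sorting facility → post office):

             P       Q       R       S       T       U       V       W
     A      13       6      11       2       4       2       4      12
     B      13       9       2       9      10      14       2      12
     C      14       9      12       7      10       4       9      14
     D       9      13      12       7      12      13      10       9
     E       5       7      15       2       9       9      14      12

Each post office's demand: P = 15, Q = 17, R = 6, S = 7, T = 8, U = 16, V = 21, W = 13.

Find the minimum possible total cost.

Minimum total cost: 522

For any fixed open set, each post office goes to its cheapest open site; total = fixed + service.
{A, B, D, E}: P→E 5·15=75, Q→A 6·17=102, R→B 2·6=12, S→A 2·7=14, T→A 4·8=32, U→A 2·16=32, V→B 2·21=42, W→D 9·13=117. Service 426; fixed 96; total 522.
{A, B, E}: service 465 + fixed 65 = 530
{A, B, C, D, E}: service 426 + fixed 124 = 550
{B}: service 925 + fixed 18 = 943
No other subset beats 522.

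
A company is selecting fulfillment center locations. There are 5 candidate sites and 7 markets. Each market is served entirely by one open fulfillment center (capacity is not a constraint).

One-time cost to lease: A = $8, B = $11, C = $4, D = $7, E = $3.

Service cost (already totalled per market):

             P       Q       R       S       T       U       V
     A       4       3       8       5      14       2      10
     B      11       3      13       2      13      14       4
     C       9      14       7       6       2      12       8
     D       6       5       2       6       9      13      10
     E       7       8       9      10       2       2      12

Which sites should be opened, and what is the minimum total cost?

For any fixed open set, each market goes to its cheapest open site; total = fixed + service.
{B, D, E}: P→D 6, Q→B 3, R→D 2, S→B 2, T→E 2, U→E 2, V→B 4. Service 21; fixed 21; total 42.
{A, C}: service 31 + fixed 12 = 43
{B, E}: service 29 + fixed 14 = 43
{A, B, C, D, E}: P→A 4, Q→A 3, R→D 2, S→B 2, T→C 2, U→A 2, V→B 4. Service 19; fixed 33; total 52.
No other subset beats 42.

Open B, D and E; minimum total cost 42.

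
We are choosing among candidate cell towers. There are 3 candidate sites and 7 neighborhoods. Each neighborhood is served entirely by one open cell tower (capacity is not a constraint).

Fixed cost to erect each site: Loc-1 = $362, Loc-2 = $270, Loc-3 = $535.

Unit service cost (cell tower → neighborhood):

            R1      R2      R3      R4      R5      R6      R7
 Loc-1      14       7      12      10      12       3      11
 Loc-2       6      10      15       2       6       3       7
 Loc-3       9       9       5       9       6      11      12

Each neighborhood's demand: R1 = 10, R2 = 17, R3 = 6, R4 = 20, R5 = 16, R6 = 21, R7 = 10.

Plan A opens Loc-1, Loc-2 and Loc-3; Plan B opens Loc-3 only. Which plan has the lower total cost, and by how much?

Plan A: {Loc-1, Loc-2, Loc-3}: R1→Loc-2 6·10=60, R2→Loc-1 7·17=119, R3→Loc-3 5·6=30, R4→Loc-2 2·20=40, R5→Loc-2 6·16=96, R6→Loc-1 3·21=63, R7→Loc-2 7·10=70. Service 478; fixed 1167; total 1645.
Plan B: {Loc-3}: R1→Loc-3 9·10=90, R2→Loc-3 9·17=153, R3→Loc-3 5·6=30, R4→Loc-3 9·20=180, R5→Loc-3 6·16=96, R6→Loc-3 11·21=231, R7→Loc-3 12·10=120. Service 900; fixed 535; total 1435.
Difference: |1645 − 1435| = 210.

Plan B is cheaper by 210.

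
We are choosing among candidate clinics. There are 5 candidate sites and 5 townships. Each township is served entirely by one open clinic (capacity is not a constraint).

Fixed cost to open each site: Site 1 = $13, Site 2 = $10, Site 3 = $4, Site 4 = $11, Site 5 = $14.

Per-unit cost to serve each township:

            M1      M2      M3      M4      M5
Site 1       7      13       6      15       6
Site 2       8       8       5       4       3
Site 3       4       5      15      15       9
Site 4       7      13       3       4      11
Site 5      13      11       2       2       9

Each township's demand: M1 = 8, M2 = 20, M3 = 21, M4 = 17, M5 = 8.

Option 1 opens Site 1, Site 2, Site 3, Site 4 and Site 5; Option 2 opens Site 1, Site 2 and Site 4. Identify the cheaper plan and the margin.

Option 1 is cheaper by 121.

Option 1: {Site 1, Site 2, Site 3, Site 4, Site 5}: M1→Site 3 4·8=32, M2→Site 3 5·20=100, M3→Site 5 2·21=42, M4→Site 5 2·17=34, M5→Site 2 3·8=24. Service 232; fixed 52; total 284.
Option 2: {Site 1, Site 2, Site 4}: M1→Site 1 7·8=56, M2→Site 2 8·20=160, M3→Site 4 3·21=63, M4→Site 2 4·17=68, M5→Site 2 3·8=24. Service 371; fixed 34; total 405.
Difference: |284 − 405| = 121.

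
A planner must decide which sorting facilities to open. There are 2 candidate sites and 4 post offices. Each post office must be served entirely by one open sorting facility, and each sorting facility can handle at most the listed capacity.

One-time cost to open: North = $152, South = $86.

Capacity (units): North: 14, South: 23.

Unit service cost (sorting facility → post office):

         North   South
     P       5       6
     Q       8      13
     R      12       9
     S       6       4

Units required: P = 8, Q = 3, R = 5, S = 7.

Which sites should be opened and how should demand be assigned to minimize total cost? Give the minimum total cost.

Minimum total cost: 246

Open {South}: P→South 6·8=48, Q→South 13·3=39, R→South 9·5=45, S→South 4·7=28.
Loads: South carries 23/23. Service 160; fixed 86; total 246.
Next best feasible plan costs 375.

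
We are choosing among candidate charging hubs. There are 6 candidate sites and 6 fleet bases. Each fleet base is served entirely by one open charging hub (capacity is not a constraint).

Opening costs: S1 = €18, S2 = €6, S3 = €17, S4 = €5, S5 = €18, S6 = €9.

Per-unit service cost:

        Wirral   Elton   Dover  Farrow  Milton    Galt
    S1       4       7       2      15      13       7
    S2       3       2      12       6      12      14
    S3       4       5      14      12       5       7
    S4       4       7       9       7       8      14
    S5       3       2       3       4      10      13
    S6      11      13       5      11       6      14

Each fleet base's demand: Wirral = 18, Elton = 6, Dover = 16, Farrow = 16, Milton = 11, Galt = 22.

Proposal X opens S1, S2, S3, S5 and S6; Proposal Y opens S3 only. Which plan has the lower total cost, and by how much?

Proposal X: {S1, S2, S3, S5, S6}: Wirral→S2 3·18=54, Elton→S2 2·6=12, Dover→S1 2·16=32, Farrow→S5 4·16=64, Milton→S3 5·11=55, Galt→S1 7·22=154. Service 371; fixed 68; total 439.
Proposal Y: {S3}: Wirral→S3 4·18=72, Elton→S3 5·6=30, Dover→S3 14·16=224, Farrow→S3 12·16=192, Milton→S3 5·11=55, Galt→S3 7·22=154. Service 727; fixed 17; total 744.
Difference: |439 − 744| = 305.

Proposal X is cheaper by 305.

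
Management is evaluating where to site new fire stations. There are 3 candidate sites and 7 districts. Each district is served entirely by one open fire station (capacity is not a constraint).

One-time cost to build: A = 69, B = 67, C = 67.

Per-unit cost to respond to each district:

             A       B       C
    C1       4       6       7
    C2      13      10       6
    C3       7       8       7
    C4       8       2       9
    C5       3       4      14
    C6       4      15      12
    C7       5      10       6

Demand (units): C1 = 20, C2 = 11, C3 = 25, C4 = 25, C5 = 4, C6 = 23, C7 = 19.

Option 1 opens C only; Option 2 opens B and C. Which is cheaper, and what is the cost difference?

Option 1: {C}: C1→C 7·20=140, C2→C 6·11=66, C3→C 7·25=175, C4→C 9·25=225, C5→C 14·4=56, C6→C 12·23=276, C7→C 6·19=114. Service 1052; fixed 67; total 1119.
Option 2: {B, C}: C1→B 6·20=120, C2→C 6·11=66, C3→C 7·25=175, C4→B 2·25=50, C5→B 4·4=16, C6→C 12·23=276, C7→C 6·19=114. Service 817; fixed 134; total 951.
Difference: |1119 − 951| = 168.

Option 2 is cheaper by 168.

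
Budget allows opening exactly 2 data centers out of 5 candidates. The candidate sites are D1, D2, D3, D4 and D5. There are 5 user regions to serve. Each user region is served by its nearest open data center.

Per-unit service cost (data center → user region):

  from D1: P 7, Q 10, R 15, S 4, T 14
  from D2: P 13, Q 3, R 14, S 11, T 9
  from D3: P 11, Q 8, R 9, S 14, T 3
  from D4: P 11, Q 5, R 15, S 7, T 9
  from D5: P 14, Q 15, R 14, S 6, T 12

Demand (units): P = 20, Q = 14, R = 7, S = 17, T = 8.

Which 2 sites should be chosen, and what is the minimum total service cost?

Choose D1 and D3; total service cost 407.

With exactly 2 open, each user region uses its cheapest among the chosen.
{D1, D3}: P→D1 7·20=140, Q→D3 8·14=112, R→D3 9·7=63, S→D1 4·17=68, T→D3 3·8=24. Service cost 407.
{D1, D2}: service cost 420
{D1, D4}: service cost 455
Among all 10 size-2 choices, {D1, D3} is lowest.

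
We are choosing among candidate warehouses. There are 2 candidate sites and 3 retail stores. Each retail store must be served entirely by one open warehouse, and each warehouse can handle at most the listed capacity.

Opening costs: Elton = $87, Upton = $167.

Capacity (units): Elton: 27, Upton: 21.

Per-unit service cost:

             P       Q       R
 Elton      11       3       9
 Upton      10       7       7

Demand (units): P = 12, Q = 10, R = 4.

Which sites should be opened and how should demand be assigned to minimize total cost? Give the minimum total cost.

Minimum total cost: 285

Open {Elton}: P→Elton 11·12=132, Q→Elton 3·10=30, R→Elton 9·4=36.
Loads: Elton carries 26/27. Service 198; fixed 87; total 285.
Next best feasible plan costs 432.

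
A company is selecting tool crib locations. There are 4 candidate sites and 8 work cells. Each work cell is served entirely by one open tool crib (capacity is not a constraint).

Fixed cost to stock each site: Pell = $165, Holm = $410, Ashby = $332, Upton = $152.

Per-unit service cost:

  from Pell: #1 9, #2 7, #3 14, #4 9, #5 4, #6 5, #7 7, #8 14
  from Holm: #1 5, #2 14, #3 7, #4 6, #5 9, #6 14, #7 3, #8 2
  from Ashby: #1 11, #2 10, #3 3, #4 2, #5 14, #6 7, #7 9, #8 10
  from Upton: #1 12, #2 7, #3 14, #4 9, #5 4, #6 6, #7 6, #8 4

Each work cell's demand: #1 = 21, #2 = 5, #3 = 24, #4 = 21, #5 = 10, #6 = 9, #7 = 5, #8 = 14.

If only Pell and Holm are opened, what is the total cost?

Total cost: 1137

Each work cell is assigned to its cheapest site among the open ones.
{Pell, Holm}: #1→Holm 5·21=105, #2→Pell 7·5=35, #3→Holm 7·24=168, #4→Holm 6·21=126, #5→Pell 4·10=40, #6→Pell 5·9=45, #7→Holm 3·5=15, #8→Holm 2·14=28. Service 562; fixed 575; total 1137.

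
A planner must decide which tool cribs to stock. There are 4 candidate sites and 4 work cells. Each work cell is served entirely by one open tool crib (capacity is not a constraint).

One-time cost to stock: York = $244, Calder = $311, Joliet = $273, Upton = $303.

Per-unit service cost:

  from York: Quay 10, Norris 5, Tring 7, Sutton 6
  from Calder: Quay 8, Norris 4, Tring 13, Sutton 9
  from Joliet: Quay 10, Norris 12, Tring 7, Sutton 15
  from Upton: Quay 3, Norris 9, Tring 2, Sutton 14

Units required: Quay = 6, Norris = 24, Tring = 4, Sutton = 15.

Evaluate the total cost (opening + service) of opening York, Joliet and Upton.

Each work cell is assigned to its cheapest site among the open ones.
{York, Joliet, Upton}: Quay→Upton 3·6=18, Norris→York 5·24=120, Tring→Upton 2·4=8, Sutton→York 6·15=90. Service 236; fixed 820; total 1056.

Total cost: 1056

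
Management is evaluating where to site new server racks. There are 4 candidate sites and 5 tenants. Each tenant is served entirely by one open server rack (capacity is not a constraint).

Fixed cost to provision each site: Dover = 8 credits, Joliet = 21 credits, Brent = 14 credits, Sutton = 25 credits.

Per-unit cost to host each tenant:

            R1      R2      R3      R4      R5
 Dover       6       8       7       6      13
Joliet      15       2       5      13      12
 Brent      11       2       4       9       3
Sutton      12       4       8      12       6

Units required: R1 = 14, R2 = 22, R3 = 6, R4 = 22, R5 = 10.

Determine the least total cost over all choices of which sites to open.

For any fixed open set, each tenant goes to its cheapest open site; total = fixed + service.
{Dover, Brent}: R1→Dover 6·14=84, R2→Brent 2·22=44, R3→Brent 4·6=24, R4→Dover 6·22=132, R5→Brent 3·10=30. Service 314; fixed 22; total 336.
{Dover, Joliet, Brent}: service 314 + fixed 43 = 357
{Dover, Brent, Sutton}: R1→Dover 6·14=84, R2→Brent 2·22=44, R3→Brent 4·6=24, R4→Dover 6·22=132, R5→Brent 3·10=30. Service 314; fixed 47; total 361.
{Dover, Joliet, Brent, Sutton}: R1→Dover 6·14=84, R2→Joliet 2·22=44, R3→Brent 4·6=24, R4→Dover 6·22=132, R5→Brent 3·10=30. Service 314; fixed 68; total 382.
No other subset beats 336.

Minimum total cost: 336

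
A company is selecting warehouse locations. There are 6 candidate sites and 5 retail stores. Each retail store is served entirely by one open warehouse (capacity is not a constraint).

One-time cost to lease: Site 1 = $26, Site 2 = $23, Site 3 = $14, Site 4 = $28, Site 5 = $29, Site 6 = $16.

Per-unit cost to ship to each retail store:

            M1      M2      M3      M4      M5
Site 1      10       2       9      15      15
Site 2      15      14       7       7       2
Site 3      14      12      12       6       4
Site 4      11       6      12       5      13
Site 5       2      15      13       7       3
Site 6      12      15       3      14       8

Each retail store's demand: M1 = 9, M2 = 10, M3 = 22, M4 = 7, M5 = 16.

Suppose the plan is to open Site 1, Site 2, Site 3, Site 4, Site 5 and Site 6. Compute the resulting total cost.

Each retail store is assigned to its cheapest site among the open ones.
{Site 1, Site 2, Site 3, Site 4, Site 5, Site 6}: M1→Site 5 2·9=18, M2→Site 1 2·10=20, M3→Site 6 3·22=66, M4→Site 4 5·7=35, M5→Site 2 2·16=32. Service 171; fixed 136; total 307.

Total cost: 307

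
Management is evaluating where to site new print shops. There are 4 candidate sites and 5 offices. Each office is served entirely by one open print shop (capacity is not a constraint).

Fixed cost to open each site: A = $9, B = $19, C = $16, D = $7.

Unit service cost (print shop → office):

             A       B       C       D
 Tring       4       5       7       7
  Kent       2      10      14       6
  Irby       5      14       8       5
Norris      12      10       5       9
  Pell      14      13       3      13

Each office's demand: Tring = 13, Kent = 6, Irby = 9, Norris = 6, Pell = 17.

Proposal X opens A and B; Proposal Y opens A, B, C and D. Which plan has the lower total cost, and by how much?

Proposal X: {A, B}: Tring→A 4·13=52, Kent→A 2·6=12, Irby→A 5·9=45, Norris→B 10·6=60, Pell→B 13·17=221. Service 390; fixed 28; total 418.
Proposal Y: {A, B, C, D}: Tring→A 4·13=52, Kent→A 2·6=12, Irby→A 5·9=45, Norris→C 5·6=30, Pell→C 3·17=51. Service 190; fixed 51; total 241.
Difference: |418 − 241| = 177.

Proposal Y is cheaper by 177.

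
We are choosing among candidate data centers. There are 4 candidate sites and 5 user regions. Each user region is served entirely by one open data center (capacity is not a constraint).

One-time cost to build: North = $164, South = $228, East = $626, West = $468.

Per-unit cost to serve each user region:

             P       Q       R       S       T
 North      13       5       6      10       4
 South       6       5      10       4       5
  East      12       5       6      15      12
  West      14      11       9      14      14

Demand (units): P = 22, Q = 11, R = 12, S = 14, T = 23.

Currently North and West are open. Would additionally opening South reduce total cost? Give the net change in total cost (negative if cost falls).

Yes — net change −10 (cost falls by 10).

Current service cost with {North, West}: 645.
Adding South: each user region re-picks its cheapest; new service cost 407, saving 238.
Extra fixed cost: 228. Net change = 228 − 238 = -10.
(Totals: 1277 → 1267.)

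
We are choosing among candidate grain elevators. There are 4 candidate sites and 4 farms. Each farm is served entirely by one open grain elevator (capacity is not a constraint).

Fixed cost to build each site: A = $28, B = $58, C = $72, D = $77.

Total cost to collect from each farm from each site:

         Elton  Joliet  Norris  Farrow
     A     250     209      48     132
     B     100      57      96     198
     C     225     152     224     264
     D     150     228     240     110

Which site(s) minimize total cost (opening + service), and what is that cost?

For any fixed open set, each farm goes to its cheapest open site; total = fixed + service.
{A, B}: Elton→B 100, Joliet→B 57, Norris→A 48, Farrow→A 132. Service 337; fixed 86; total 423.
{A, B, D}: Elton→B 100, Joliet→B 57, Norris→A 48, Farrow→D 110. Service 315; fixed 163; total 478.
{A, B, C}: Elton→B 100, Joliet→B 57, Norris→A 48, Farrow→A 132. Service 337; fixed 158; total 495.
{A, B, C, D}: Elton→B 100, Joliet→B 57, Norris→A 48, Farrow→D 110. Service 315; fixed 235; total 550.
No other subset beats 423.

Open A and B; minimum total cost 423.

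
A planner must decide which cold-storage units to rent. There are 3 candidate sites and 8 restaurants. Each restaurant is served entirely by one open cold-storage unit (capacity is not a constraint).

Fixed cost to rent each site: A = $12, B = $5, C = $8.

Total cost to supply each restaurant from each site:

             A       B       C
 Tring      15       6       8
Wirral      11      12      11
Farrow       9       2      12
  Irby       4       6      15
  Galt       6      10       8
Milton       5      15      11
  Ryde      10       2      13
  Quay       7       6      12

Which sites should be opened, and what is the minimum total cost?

For any fixed open set, each restaurant goes to its cheapest open site; total = fixed + service.
{A, B}: Tring→B 6, Wirral→A 11, Farrow→B 2, Irby→A 4, Galt→A 6, Milton→A 5, Ryde→B 2, Quay→B 6. Service 42; fixed 17; total 59.
{B}: Tring→B 6, Wirral→B 12, Farrow→B 2, Irby→B 6, Galt→B 10, Milton→B 15, Ryde→B 2, Quay→B 6. Service 59; fixed 5; total 64.
{B, C}: service 52 + fixed 13 = 65
{A, B, C}: service 42 + fixed 25 = 67
No other subset beats 59.

Open A and B; minimum total cost 59.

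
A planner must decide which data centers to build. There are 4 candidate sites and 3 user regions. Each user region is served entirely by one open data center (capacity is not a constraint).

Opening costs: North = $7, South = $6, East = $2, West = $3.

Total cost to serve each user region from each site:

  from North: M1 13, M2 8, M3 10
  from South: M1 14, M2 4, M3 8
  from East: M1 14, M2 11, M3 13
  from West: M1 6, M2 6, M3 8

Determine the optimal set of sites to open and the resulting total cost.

For any fixed open set, each user region goes to its cheapest open site; total = fixed + service.
{West}: M1→West 6, M2→West 6, M3→West 8. Service 20; fixed 3; total 23.
{East, West}: M1→West 6, M2→West 6, M3→West 8. Service 20; fixed 5; total 25.
{South, West}: service 18 + fixed 9 = 27
{North, South, East, West}: M1→West 6, M2→South 4, M3→South 8. Service 18; fixed 18; total 36.
(All 15 nonempty subsets were checked; West only is lowest.)

Open West only; minimum total cost 23.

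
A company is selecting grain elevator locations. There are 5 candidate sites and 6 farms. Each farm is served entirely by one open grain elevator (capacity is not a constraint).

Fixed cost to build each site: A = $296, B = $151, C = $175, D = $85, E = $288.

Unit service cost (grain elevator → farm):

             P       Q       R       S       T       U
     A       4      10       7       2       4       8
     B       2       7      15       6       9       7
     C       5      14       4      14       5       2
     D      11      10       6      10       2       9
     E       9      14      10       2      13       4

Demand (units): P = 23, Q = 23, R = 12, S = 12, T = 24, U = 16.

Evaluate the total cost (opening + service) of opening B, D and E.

Total cost: 939

Each farm is assigned to its cheapest site among the open ones.
{B, D, E}: P→B 2·23=46, Q→B 7·23=161, R→D 6·12=72, S→E 2·12=24, T→D 2·24=48, U→E 4·16=64. Service 415; fixed 524; total 939.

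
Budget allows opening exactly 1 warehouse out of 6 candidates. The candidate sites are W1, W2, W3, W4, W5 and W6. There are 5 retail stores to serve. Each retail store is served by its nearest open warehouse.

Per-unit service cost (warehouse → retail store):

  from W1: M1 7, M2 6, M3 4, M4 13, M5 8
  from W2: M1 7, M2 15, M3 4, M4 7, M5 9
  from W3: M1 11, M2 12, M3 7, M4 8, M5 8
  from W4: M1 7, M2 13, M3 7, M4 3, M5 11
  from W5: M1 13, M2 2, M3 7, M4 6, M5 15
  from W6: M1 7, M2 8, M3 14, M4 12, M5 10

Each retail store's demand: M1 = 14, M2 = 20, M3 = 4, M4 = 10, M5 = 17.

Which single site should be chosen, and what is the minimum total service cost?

With exactly 1 open, each retail store uses its cheapest among the chosen.
{W1}: M1→W1 7·14=98, M2→W1 6·20=120, M3→W1 4·4=16, M4→W1 13·10=130, M5→W1 8·17=136. Service cost 500.
{W5}: service cost 565
{W4}: service cost 603
Among all 6 size-1 choices, {W1} is lowest.

Choose W1 only; total service cost 500.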